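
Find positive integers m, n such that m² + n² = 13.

Search for m with 13 - m² a perfect square.
m = 2: 13 - 2² = 13 - 4 = 9 = 3² ✓
So m = 2, n = 3.

m = 2, n = 3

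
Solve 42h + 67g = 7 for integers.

Step 1: Check solvability.
gcd(42, 67) = 1
Since 1 divides 7, solutions exist.

Step 2: Apply extended Euclidean algorithm to find gcd.
We find integers such that 42*x0 + 67*y0 = 1

Step 3: Scale the particular solution.
Multiply by 7/1 = 7:
h = 56, g = -35

Step 4: Verify.
42*(56) + 67*(-35) = 7 = 7 ✓

h = 56, g = -35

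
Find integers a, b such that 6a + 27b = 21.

Step 1: Check solvability.
gcd(6, 27) = 3
Since 3 divides 21, solutions exist.

Step 2: Apply extended Euclidean algorithm to find gcd.
We find integers such that 6*x0 + 27*y0 = 3

Step 3: Scale the particular solution.
Multiply by 21/3 = 7:
a = -28, b = 7

Step 4: Verify.
6*(-28) + 27*(7) = 21 = 21 ✓

a = -28, b = 7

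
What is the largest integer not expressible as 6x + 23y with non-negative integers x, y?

For two coprime denominations a and b, the Frobenius number (largest value not representable as a non-negative combination) is ab - a - b.
Here gcd(6, 23) = 1, so they are coprime.
F(6, 23) = 6·23 - 6 - 23 = 138 - 29 = 109

109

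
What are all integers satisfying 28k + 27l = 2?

Step 1: Compute gcd(28, 27) = 1.
Since 1 divides 2, solutions exist.

Step 2: Find a particular solution using extended Euclidean algorithm.
We get k₀ = 2, l₀ = -2.
Check: 28*2 + 27*-2 = 2 = 2 ✓

Step 3: Write the general solution.
k = 2 + (27/1)t = 2 + 27t
l = -2 - (28/1)t = -2 - 28t
for any integer t.

k = 2 + 27t, l = -2 - 28t for integer t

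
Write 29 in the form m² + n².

We need to find integers m, n > 0 such that m² + n² = 29.
Trying m = 2: n² = 29 - 2² = 29 - 4 = 25
n = 5
Check: 2² + 5² = 4 + 25 = 29 ✓

29 = 2² + 5²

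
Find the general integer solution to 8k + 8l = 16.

Step 1: Compute gcd(8, 8) = 8.
Since 8 divides 16, solutions exist.

Step 2: Find a particular solution using extended Euclidean algorithm.
We get k₀ = 0, l₀ = 2.
Check: 8*0 + 8*2 = 16 = 16 ✓

Step 3: Write the general solution.
k = 0 + (8/8)t = 0 + 1t
l = 2 - (8/8)t = 2 - 1t
for any integer t.

k = 0 + 1t, l = 2 - 1t for integer t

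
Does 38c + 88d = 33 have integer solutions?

Step 1: Compute gcd(38, 88).
gcd(38, 88) = 2

Step 2: Check divisibility.
Does 2 divide 33? 33 = 2 x 16 + 1, so no.

By the theorem on linear Diophantine equations, 38c + 88d = 33 has integer solutions if and only if gcd(38, 88) divides 33. Since 2 does not divide 33, no solutions exist.

No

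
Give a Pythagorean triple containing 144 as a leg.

We need the other leg and hypotenuse such that 144² + x² = c².
Take x = 308, c = 340: 144² + 308² = 20736 + 94864 = 115600 = 340² ✓
Triple: (308, 144, 340)

(308, 144, 340)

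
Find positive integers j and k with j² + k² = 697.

We need to find integers j, k > 0 such that j² + k² = 697.
Trying j = 11: k² = 697 - 11² = 697 - 121 = 576
k = 24
Check: 11² + 24² = 121 + 576 = 697 ✓

697 = 11² + 24²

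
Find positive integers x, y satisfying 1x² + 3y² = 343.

Try small values of x and check whether (343 - 1x²)/3 is a perfect square.
x = 10: 1·10² = 100, so 3y² = 343 - 100 = 243, giving y² = 81, y = 9.
Check: 1·10² + 3·9² = 100 + 243 = 343 ✓

x = 10, y = 9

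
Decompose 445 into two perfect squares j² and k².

We need to find integers j, k > 0 such that j² + k² = 445.
Trying j = 2: k² = 445 - 2² = 445 - 4 = 441
k = 21
Check: 2² + 21² = 4 + 441 = 445 ✓

445 = 2² + 21²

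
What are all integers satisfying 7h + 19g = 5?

Step 1: Compute gcd(7, 19) = 1.
Since 1 divides 5, solutions exist.

Step 2: Find a particular solution using extended Euclidean algorithm.
We get h₀ = -40, g₀ = 15.
Check: 7*-40 + 19*15 = 5 = 5 ✓

Step 3: Write the general solution.
h = -40 + (19/1)t = -40 + 19t
g = 15 - (7/1)t = 15 - 7t
for any integer t.

h = -40 + 19t, g = 15 - 7t for integer t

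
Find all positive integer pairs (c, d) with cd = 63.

The positive divisors of 63 are: 1, 3, 7, 9, 21, 63.
Each divisor d gives the pair (d, 63/d):
(1, 63), (3, 21), (7, 9), (9, 7), (21, 3), (63, 1)

(1, 63), (3, 21), (7, 9), (9, 7), (21, 3), (63, 1)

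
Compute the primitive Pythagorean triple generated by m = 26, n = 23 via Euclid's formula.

a = m² - n² = 26² - 23² = 676 - 529 = 147
b = 2mn = 2·26·23 = 1196
c = m² + n² = 676 + 529 = 1205
Verify: 147² + 1196² = 21609 + 1430416 = 1452025 = 1205² ✓

(147, 1196, 1205)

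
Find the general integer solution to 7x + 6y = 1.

Step 1: Compute gcd(7, 6) = 1.
Since 1 divides 1, solutions exist.

Step 2: Find a particular solution using extended Euclidean algorithm.
We get x₀ = 1, y₀ = -1.
Check: 7*1 + 6*-1 = 1 = 1 ✓

Step 3: Write the general solution.
x = 1 + (6/1)t = 1 + 6t
y = -1 - (7/1)t = -1 - 7t
for any integer t.

x = 1 + 6t, y = -1 - 7t for integer t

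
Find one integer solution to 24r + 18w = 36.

Step 1: Check solvability.
gcd(24, 18) = 6
Since 6 divides 36, solutions exist.

Step 2: Apply extended Euclidean algorithm to find gcd.
We find integers such that 24*x0 + 18*y0 = 6

Step 3: Scale the particular solution.
Multiply by 36/6 = 6:
r = 6, w = -6

Step 4: Verify.
24*(6) + 18*(-6) = 36 = 36 ✓

r = 6, w = -6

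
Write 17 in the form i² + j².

We need to find integers i, j > 0 such that i² + j² = 17.
Trying i = 1: j² = 17 - 1² = 17 - 1 = 16
j = 4
Check: 1² + 4² = 1 + 16 = 17 ✓

17 = 1² + 4²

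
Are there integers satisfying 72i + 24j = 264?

Step 1: Compute gcd(72, 24).
gcd(72, 24) = 24

Step 2: Check divisibility.
Does 24 divide 264? 264 = 24 x 11, so yes.

By the theorem on linear Diophantine equations, 72i + 24j = 264 has integer solutions if and only if gcd(72, 24) divides 264. Since 24 | 264, solutions exist.

Yes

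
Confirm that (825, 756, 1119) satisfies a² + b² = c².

Compute a² + b² = 825² + 756² = 680625 + 571536 = 1252161
Compute c² = 1119² = 1252161
Since 1252161 = 1252161, confirmed.

Yes, it is a Pythagorean triple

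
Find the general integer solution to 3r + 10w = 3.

Step 1: Compute gcd(3, 10) = 1.
Since 1 divides 3, solutions exist.

Step 2: Find a particular solution using extended Euclidean algorithm.
We get r₀ = -9, w₀ = 3.
Check: 3*-9 + 10*3 = 3 = 3 ✓

Step 3: Write the general solution.
r = -9 + (10/1)t = -9 + 10t
w = 3 - (3/1)t = 3 - 3t
for any integer t.

r = -9 + 10t, w = 3 - 3t for integer t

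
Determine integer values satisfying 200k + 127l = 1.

Step 1: Check solvability.
gcd(200, 127) = 1
Since 1 divides 1, solutions exist.

Step 2: Apply extended Euclidean algorithm to find gcd.
We find integers such that 200*x0 + 127*y0 = 1

Step 3: Scale the particular solution.
Multiply by 1/1 = 1:
k = -40, l = 63

Step 4: Verify.
200*(-40) + 127*(63) = 1 = 1 ✓

k = -40, l = 63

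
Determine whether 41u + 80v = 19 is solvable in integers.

Step 1: Compute gcd(41, 80).
gcd(41, 80) = 1

Step 2: Check divisibility.
Does 1 divide 19? 19 = 1 x 19, so yes.

By the theorem on linear Diophantine equations, 41u + 80v = 19 has integer solutions if and only if gcd(41, 80) divides 19. Since 1 | 19, solutions exist.

Yes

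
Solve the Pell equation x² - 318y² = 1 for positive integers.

We seek the smallest positive integers (x, y) with x² - 318y² = 1, i.e., x² = 318y² + 1.
Try successive y values:
y = 1: x² = 318·1² + 1 = 319, not a perfect square
y = 2: x² = 318·2² + 1 = 1273, not a perfect square
y = 3: x² = 318·3² + 1 = 2863, not a perfect square
... continuing the search (or via continued fractions) ...
y = 6: x² = 318·6² + 1 = 11449, x = 107 ✓

Verify: 107² - 318·6² = 11449 - 11448 = 1 ✓

x = 107, y = 6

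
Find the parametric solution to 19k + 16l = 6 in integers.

Step 1: Compute gcd(19, 16) = 1.
Since 1 divides 6, solutions exist.

Step 2: Find a particular solution using extended Euclidean algorithm.
We get k₀ = -30, l₀ = 36.
Check: 19*-30 + 16*36 = 6 = 6 ✓

Step 3: Write the general solution.
k = -30 + (16/1)t = -30 + 16t
l = 36 - (19/1)t = 36 - 19t
for any integer t.

k = -30 + 16t, l = 36 - 19t for integer t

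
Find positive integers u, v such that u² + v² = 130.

Search for u with 130 - u² a perfect square.
u = 3: 130 - 3² = 130 - 9 = 121 = 11² ✓
So u = 3, v = 11.

u = 3, v = 11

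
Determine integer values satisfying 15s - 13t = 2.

Step 1: Check solvability.
gcd(15, 13) = 1
Since 1 divides 2, solutions exist.

Step 2: Apply extended Euclidean algorithm to find gcd.
We find integers such that 15*x0 + 13*y0 = 1

Step 3: Scale the particular solution.
Multiply by 2/1 = 2:
s = -12, t = -14

Step 4: Verify.
15*(-12) - 13*(-14) = 2 = 2 ✓

s = -12, t = -14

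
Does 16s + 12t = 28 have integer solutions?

Step 1: Compute gcd(16, 12).
gcd(16, 12) = 4

Step 2: Check divisibility.
Does 4 divide 28? 28 = 4 x 7, so yes.

By the theorem on linear Diophantine equations, 16s + 12t = 28 has integer solutions if and only if gcd(16, 12) divides 28. Since 4 | 28, solutions exist.

Yes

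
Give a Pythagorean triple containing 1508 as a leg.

We need the other leg and hypotenuse such that 1508² + x² = c².
Take x = 165, c = 1517: 1508² + 165² = 2274064 + 27225 = 2301289 = 1517² ✓
Triple: (165, 1508, 1517)

(165, 1508, 1517)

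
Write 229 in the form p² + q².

We need to find integers p, q > 0 such that p² + q² = 229.
Trying p = 2: q² = 229 - 2² = 229 - 4 = 225
q = 15
Check: 2² + 15² = 4 + 225 = 229 ✓

229 = 2² + 15²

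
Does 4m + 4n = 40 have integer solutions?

Step 1: Compute gcd(4, 4).
gcd(4, 4) = 4

Step 2: Check divisibility.
Does 4 divide 40? 40 = 4 x 10, so yes.

By the theorem on linear Diophantine equations, 4m + 4n = 40 has integer solutions if and only if gcd(4, 4) divides 40. Since 4 | 40, solutions exist.

Yes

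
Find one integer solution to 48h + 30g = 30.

Step 1: Check solvability.
gcd(48, 30) = 6
Since 6 divides 30, solutions exist.

Step 2: Apply extended Euclidean algorithm to find gcd.
We find integers such that 48*x0 + 30*y0 = 6

Step 3: Scale the particular solution.
Multiply by 30/6 = 5:
h = 10, g = -15

Step 4: Verify.
48*(10) + 30*(-15) = 30 = 30 ✓

h = 10, g = -15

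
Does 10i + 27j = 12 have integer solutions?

Step 1: Compute gcd(10, 27).
gcd(10, 27) = 1

Step 2: Check divisibility.
Does 1 divide 12? 12 = 1 x 12, so yes.

By the theorem on linear Diophantine equations, 10i + 27j = 12 has integer solutions if and only if gcd(10, 27) divides 12. Since 1 | 12, solutions exist.

Yes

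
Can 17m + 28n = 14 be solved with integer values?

Step 1: Compute gcd(17, 28).
gcd(17, 28) = 1

Step 2: Check divisibility.
Does 1 divide 14? 14 = 1 x 14, so yes.

By the theorem on linear Diophantine equations, 17m + 28n = 14 has integer solutions if and only if gcd(17, 28) divides 14. Since 1 | 14, solutions exist.

Yes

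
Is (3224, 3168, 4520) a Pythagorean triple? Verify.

Compute a² + b² = 3224² + 3168² = 10394176 + 10036224 = 20430400
Compute c² = 4520² = 20430400
Since 20430400 = 20430400, confirmed.

Yes, it is a Pythagorean triple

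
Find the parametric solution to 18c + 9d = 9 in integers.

Step 1: Compute gcd(18, 9) = 9.
Since 9 divides 9, solutions exist.

Step 2: Find a particular solution using extended Euclidean algorithm.
We get c₀ = 0, d₀ = 1.
Check: 18*0 + 9*1 = 9 = 9 ✓

Step 3: Write the general solution.
c = 0 + (9/9)t = 0 + 1t
d = 1 - (18/9)t = 1 - 2t
for any integer t.

c = 0 + 1t, d = 1 - 2t for integer t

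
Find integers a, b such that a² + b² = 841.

We need to find integers a, b > 0 such that a² + b² = 841.
Trying a = 20: b² = 841 - 20² = 841 - 400 = 441
b = 21
Check: 20² + 21² = 400 + 441 = 841 ✓

841 = 20² + 21²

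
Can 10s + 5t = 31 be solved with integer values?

Step 1: Compute gcd(10, 5).
gcd(10, 5) = 5

Step 2: Check divisibility.
Does 5 divide 31? 31 = 5 x 6 + 1, so no.

By the theorem on linear Diophantine equations, 10s + 5t = 31 has integer solutions if and only if gcd(10, 5) divides 31. Since 5 does not divide 31, no solutions exist.

No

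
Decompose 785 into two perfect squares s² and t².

We need to find integers s, t > 0 such that s² + t² = 785.
Trying s = 1: t² = 785 - 1² = 785 - 1 = 784
t = 28
Check: 1² + 28² = 1 + 784 = 785 ✓

785 = 1² + 28²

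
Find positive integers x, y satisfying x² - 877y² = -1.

We need x² = 877y² - 1. Try successive y:
y = 1: x² = 877·1² - 1 = 876, not a perfect square
y = 2: x² = 877·2² - 1 = 3507, not a perfect square
y = 3: x² = 877·3² - 1 = 7892, not a perfect square
...
y = 8149: x² = 877·8149² - 1 = 58238238276 = 241326² ✓
Check: 241326² - 877·8149² = 58238238276 - 58238238277 = -1 ✓

x = 241326, y = 8149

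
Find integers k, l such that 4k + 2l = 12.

Step 1: Check solvability.
gcd(4, 2) = 2
Since 2 divides 12, solutions exist.

Step 2: Apply extended Euclidean algorithm to find gcd.
We find integers such that 4*x0 + 2*y0 = 2

Step 3: Scale the particular solution.
Multiply by 12/2 = 6:
k = 0, l = 6

Step 4: Verify.
4*(0) + 2*(6) = 12 = 12 ✓

k = 0, l = 6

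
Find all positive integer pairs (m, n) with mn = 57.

The positive divisors of 57 are: 1, 3, 19, 57.
Each divisor d gives the pair (d, 57/d):
(1, 57), (3, 19), (19, 3), (57, 1)

(1, 57), (3, 19), (19, 3), (57, 1)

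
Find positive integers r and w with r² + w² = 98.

We need to find integers r, w > 0 such that r² + w² = 98.
Trying r = 7: w² = 98 - 7² = 98 - 49 = 49
w = 7
Check: 7² + 7² = 49 + 49 = 98 ✓

98 = 7² + 7²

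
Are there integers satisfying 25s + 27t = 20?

Step 1: Compute gcd(25, 27).
gcd(25, 27) = 1

Step 2: Check divisibility.
Does 1 divide 20? 20 = 1 x 20, so yes.

By the theorem on linear Diophantine equations, 25s + 27t = 20 has integer solutions if and only if gcd(25, 27) divides 20. Since 1 | 20, solutions exist.

Yes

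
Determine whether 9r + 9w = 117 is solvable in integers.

Step 1: Compute gcd(9, 9).
gcd(9, 9) = 9

Step 2: Check divisibility.
Does 9 divide 117? 117 = 9 x 13, so yes.

By the theorem on linear Diophantine equations, 9r + 9w = 117 has integer solutions if and only if gcd(9, 9) divides 117. Since 9 | 117, solutions exist.

Yes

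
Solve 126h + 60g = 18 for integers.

Step 1: Check solvability.
gcd(126, 60) = 6
Since 6 divides 18, solutions exist.

Step 2: Apply extended Euclidean algorithm to find gcd.
We find integers such that 126*x0 + 60*y0 = 6

Step 3: Scale the particular solution.
Multiply by 18/6 = 3:
h = 3, g = -6

Step 4: Verify.
126*(3) + 60*(-6) = 18 = 18 ✓

h = 3, g = -6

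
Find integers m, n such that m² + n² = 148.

We need to find integers m, n > 0 such that m² + n² = 148.
Trying m = 2: n² = 148 - 2² = 148 - 4 = 144
n = 12
Check: 2² + 12² = 4 + 144 = 148 ✓

148 = 2² + 12²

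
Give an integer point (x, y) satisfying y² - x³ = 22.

Try small integer x values and check whether x³ + 22 is a perfect square.
x = 3: x³ + 22 = 3³ + 22 = 27 + 22 = 49
Is 49 a perfect square? 7² = 49 ✓
So (x, y) = (3, -7) is a solution.

x = 3, y = -7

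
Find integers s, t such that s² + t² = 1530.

We need to find integers s, t > 0 such that s² + t² = 1530.
Trying s = 3: t² = 1530 - 3² = 1530 - 9 = 1521
t = 39
Check: 3² + 39² = 9 + 1521 = 1530 ✓

1530 = 3² + 39²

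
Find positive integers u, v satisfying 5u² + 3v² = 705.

Try small values of u and check whether (705 - 5u²)/3 is a perfect square.
u = 9: 5·9² = 405, so 3v² = 705 - 405 = 300, giving v² = 100, v = 10.
Check: 5·9² + 3·10² = 405 + 300 = 705 ✓

u = 9, v = 10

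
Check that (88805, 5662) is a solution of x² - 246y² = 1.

Compute x² = 88805² = 7886328025
Compute 246y² = 246·5662² = 246·32058244 = 7886328024
x² - 246y² = 7886328025 - 7886328024 = 1
Since this equals 1, (88805, 5662) is a solution.

Yes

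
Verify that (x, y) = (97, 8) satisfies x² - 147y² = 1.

Compute x² = 97² = 9409
Compute 147y² = 147·8² = 147·64 = 9408
x² - 147y² = 9409 - 9408 = 1
Since this equals 1, (97, 8) is a solution.

Yes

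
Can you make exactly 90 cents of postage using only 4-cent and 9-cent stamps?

We need non-negative x, y with 4x + 9y = 90.
gcd(4, 9) = 1 divides 90, so integer solutions exist.
Search for a non-negative one: x = 0 gives 9y = 90 - 0 = 90, so y = 10.
Check: 4·0 + 9·10 = 90 ✓

Yes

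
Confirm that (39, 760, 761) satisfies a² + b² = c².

Compute a² + b² = 39² + 760² = 1521 + 577600 = 579121
Compute c² = 761² = 579121
Since 579121 = 579121, confirmed.

Yes, it is a Pythagorean triple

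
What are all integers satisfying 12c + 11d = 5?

Step 1: Compute gcd(12, 11) = 1.
Since 1 divides 5, solutions exist.

Step 2: Find a particular solution using extended Euclidean algorithm.
We get c₀ = 5, d₀ = -5.
Check: 12*5 + 11*-5 = 5 = 5 ✓

Step 3: Write the general solution.
c = 5 + (11/1)t = 5 + 11t
d = -5 - (12/1)t = -5 - 12t
for any integer t.

c = 5 + 11t, d = -5 - 12t for integer t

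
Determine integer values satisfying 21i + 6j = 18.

Step 1: Check solvability.
gcd(21, 6) = 3
Since 3 divides 18, solutions exist.

Step 2: Apply extended Euclidean algorithm to find gcd.
We find integers such that 21*x0 + 6*y0 = 3

Step 3: Scale the particular solution.
Multiply by 18/3 = 6:
i = 6, j = -18

Step 4: Verify.
21*(6) + 6*(-18) = 18 = 18 ✓

i = 6, j = -18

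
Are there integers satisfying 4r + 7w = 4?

Step 1: Compute gcd(4, 7).
gcd(4, 7) = 1

Step 2: Check divisibility.
Does 1 divide 4? 4 = 1 x 4, so yes.

By the theorem on linear Diophantine equations, 4r + 7w = 4 has integer solutions if and only if gcd(4, 7) divides 4. Since 1 | 4, solutions exist.

Yes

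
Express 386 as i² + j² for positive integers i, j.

We need to find integers i, j > 0 such that i² + j² = 386.
Trying i = 5: j² = 386 - 5² = 386 - 25 = 361
j = 19
Check: 5² + 19² = 25 + 361 = 386 ✓

386 = 5² + 19²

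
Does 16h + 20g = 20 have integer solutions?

Step 1: Compute gcd(16, 20).
gcd(16, 20) = 4

Step 2: Check divisibility.
Does 4 divide 20? 20 = 4 x 5, so yes.

By the theorem on linear Diophantine equations, 16h + 20g = 20 has integer solutions if and only if gcd(16, 20) divides 20. Since 4 | 20, solutions exist.

Yes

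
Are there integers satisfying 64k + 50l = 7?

Step 1: Compute gcd(64, 50).
gcd(64, 50) = 2

Step 2: Check divisibility.
Does 2 divide 7? 7 = 2 x 3 + 1, so no.

By the theorem on linear Diophantine equations, 64k + 50l = 7 has integer solutions if and only if gcd(64, 50) divides 7. Since 2 does not divide 7, no solutions exist.

No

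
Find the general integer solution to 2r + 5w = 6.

Step 1: Compute gcd(2, 5) = 1.
Since 1 divides 6, solutions exist.

Step 2: Find a particular solution using extended Euclidean algorithm.
We get r₀ = -12, w₀ = 6.
Check: 2*-12 + 5*6 = 6 = 6 ✓

Step 3: Write the general solution.
r = -12 + (5/1)t = -12 + 5t
w = 6 - (2/1)t = 6 - 2t
for any integer t.

r = -12 + 5t, w = 6 - 2t for integer t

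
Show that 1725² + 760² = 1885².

Compute a² + b² = 1725² + 760² = 2975625 + 577600 = 3553225
Compute c² = 1885² = 3553225
Since 3553225 = 3553225, confirmed.

Yes, it is a Pythagorean triple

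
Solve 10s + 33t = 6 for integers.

Step 1: Check solvability.
gcd(10, 33) = 1
Since 1 divides 6, solutions exist.

Step 2: Apply extended Euclidean algorithm to find gcd.
We find integers such that 10*x0 + 33*y0 = 1

Step 3: Scale the particular solution.
Multiply by 6/1 = 6:
s = 60, t = -18

Step 4: Verify.
10*(60) + 33*(-18) = 6 = 6 ✓

s = 60, t = -18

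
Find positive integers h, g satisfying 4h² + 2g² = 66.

Try small values of h and check whether (66 - 4h²)/2 is a perfect square.
h = 2: 4·2² = 16, so 2g² = 66 - 16 = 50, giving g² = 25, g = 5.
Check: 4·2² + 2·5² = 16 + 50 = 66 ✓

h = 2, g = 5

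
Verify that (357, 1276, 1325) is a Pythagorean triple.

Compute a² + b² = 357² + 1276² = 127449 + 1628176 = 1755625
Compute c² = 1325² = 1755625
Since 1755625 = 1755625, confirmed.

Yes, it is a Pythagorean triple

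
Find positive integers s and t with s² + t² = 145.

We need to find integers s, t > 0 such that s² + t² = 145.
Trying s = 1: t² = 145 - 1² = 145 - 1 = 144
t = 12
Check: 1² + 12² = 1 + 144 = 145 ✓

145 = 1² + 12²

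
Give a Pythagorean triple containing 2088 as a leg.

We need the other leg and hypotenuse such that 2088² + x² = c².
Take x = 4830, c = 5262: 2088² + 4830² = 4359744 + 23328900 = 27688644 = 5262² ✓
Triple: (4830, 2088, 5262)

(4830, 2088, 5262)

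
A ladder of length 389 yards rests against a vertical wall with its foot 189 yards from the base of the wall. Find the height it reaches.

The ladder, wall, and ground form a right triangle with hypotenuse 389 and one leg 189.
By the Pythagorean theorem: h² = 389² - 189² = 151321 - 35721 = 115600
h = √115600 = 340 yards

340 yards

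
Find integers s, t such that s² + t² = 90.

We need to find integers s, t > 0 such that s² + t² = 90.
Trying s = 3: t² = 90 - 3² = 90 - 9 = 81
t = 9
Check: 3² + 9² = 9 + 81 = 90 ✓

90 = 3² + 9²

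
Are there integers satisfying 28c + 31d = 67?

Step 1: Compute gcd(28, 31).
gcd(28, 31) = 1

Step 2: Check divisibility.
Does 1 divide 67? 67 = 1 x 67, so yes.

By the theorem on linear Diophantine equations, 28c + 31d = 67 has integer solutions if and only if gcd(28, 31) divides 67. Since 1 | 67, solutions exist.

Yes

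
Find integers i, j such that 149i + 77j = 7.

Step 1: Check solvability.
gcd(149, 77) = 1
Since 1 divides 7, solutions exist.

Step 2: Apply extended Euclidean algorithm to find gcd.
We find integers such that 149*x0 + 77*y0 = 1

Step 3: Scale the particular solution.
Multiply by 7/1 = 7:
i = -217, j = 420

Step 4: Verify.
149*(-217) + 77*(420) = 7 = 7 ✓

i = -217, j = 420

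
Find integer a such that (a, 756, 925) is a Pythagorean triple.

a² = c² - b² = 925² - 756² = 855625 - 571536 = 284089
a = sqrt(284089) = 533

533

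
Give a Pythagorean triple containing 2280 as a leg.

We need the other leg and hypotenuse such that 2280² + x² = c².
Take x = 1566, c = 2766: 2280² + 1566² = 5198400 + 2452356 = 7650756 = 2766² ✓
Triple: (1566, 2280, 2766)

(1566, 2280, 2766)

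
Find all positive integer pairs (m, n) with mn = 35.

The positive divisors of 35 are: 1, 5, 7, 35.
Each divisor d gives the pair (d, 35/d):
(1, 35), (5, 7), (7, 5), (35, 1)

(1, 35), (5, 7), (7, 5), (35, 1)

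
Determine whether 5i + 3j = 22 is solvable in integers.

Step 1: Compute gcd(5, 3).
gcd(5, 3) = 1

Step 2: Check divisibility.
Does 1 divide 22? 22 = 1 x 22, so yes.

By the theorem on linear Diophantine equations, 5i + 3j = 22 has integer solutions if and only if gcd(5, 3) divides 22. Since 1 | 22, solutions exist.

Yes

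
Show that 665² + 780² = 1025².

Compute a² + b²:
665² + 780² = 442225 + 608400 = 1050625
Compute c²:
1025² = 1050625
Since 1050625 = 1050625, it is a Pythagorean triple.

Yes, it is a Pythagorean triple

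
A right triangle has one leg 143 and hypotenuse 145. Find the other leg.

b² = c² - a² = 21025 - 20449 = 576
b = 24

24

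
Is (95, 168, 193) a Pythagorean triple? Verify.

Compute a² + b² = 95² + 168² = 9025 + 28224 = 37249
Compute c² = 193² = 37249
Since 37249 = 37249, confirmed.

Yes, it is a Pythagorean triple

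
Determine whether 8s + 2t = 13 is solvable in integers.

Step 1: Compute gcd(8, 2).
gcd(8, 2) = 2

Step 2: Check divisibility.
Does 2 divide 13? 13 = 2 x 6 + 1, so no.

By the theorem on linear Diophantine equations, 8s + 2t = 13 has integer solutions if and only if gcd(8, 2) divides 13. Since 2 does not divide 13, no solutions exist.

No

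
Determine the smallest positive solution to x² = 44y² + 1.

We seek the smallest positive integers (x, y) with x² - 44y² = 1, i.e., x² = 44y² + 1.
Try successive y values:
y = 1: x² = 44·1² + 1 = 45, not a perfect square
y = 2: x² = 44·2² + 1 = 177, not a perfect square
y = 3: x² = 44·3² + 1 = 397, not a perfect square
... continuing the search (or via continued fractions) ...
y = 30: x² = 44·30² + 1 = 39601, x = 199 ✓

Verify: 199² - 44·30² = 39601 - 39600 = 1 ✓

x = 199, y = 30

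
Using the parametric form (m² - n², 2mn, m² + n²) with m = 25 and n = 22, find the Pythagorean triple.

a = m² - n² = 25² - 22² = 625 - 484 = 141
b = 2mn = 2·25·22 = 1100
c = m² + n² = 625 + 484 = 1109
Verify: 141² + 1100² = 19881 + 1210000 = 1229881 = 1109² ✓

(141, 1100, 1109)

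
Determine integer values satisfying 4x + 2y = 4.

Step 1: Check solvability.
gcd(4, 2) = 2
Since 2 divides 4, solutions exist.

Step 2: Apply extended Euclidean algorithm to find gcd.
We find integers such that 4*x0 + 2*y0 = 2

Step 3: Scale the particular solution.
Multiply by 4/2 = 2:
x = 0, y = 2

Step 4: Verify.
4*(0) + 2*(2) = 4 = 4 ✓

x = 0, y = 2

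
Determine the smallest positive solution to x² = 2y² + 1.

We seek the smallest positive integers (x, y) with x² - 2y² = 1, i.e., x² = 2y² + 1.
Try successive y values:
y = 1: x² = 2·1² + 1 = 3, not a perfect square
y = 2: x² = 2·2² + 1 = 9, x = 3 ✓

Verify: 3² - 2·2² = 9 - 8 = 1 ✓

x = 3, y = 2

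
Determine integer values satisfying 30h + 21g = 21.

Step 1: Check solvability.
gcd(30, 21) = 3
Since 3 divides 21, solutions exist.

Step 2: Apply extended Euclidean algorithm to find gcd.
We find integers such that 30*x0 + 21*y0 = 3

Step 3: Scale the particular solution.
Multiply by 21/3 = 7:
h = -14, g = 21

Step 4: Verify.
30*(-14) + 21*(21) = 21 = 21 ✓

h = -14, g = 21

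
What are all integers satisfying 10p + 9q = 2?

Step 1: Compute gcd(10, 9) = 1.
Since 1 divides 2, solutions exist.

Step 2: Find a particular solution using extended Euclidean algorithm.
We get p₀ = 2, q₀ = -2.
Check: 10*2 + 9*-2 = 2 = 2 ✓

Step 3: Write the general solution.
p = 2 + (9/1)t = 2 + 9t
q = -2 - (10/1)t = -2 - 10t
for any integer t.

p = 2 + 9t, q = -2 - 10t for integer t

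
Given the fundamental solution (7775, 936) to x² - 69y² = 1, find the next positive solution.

Solutions to x² - Dy² = 1 are generated by powers of (x₀ + y₀√D).
The next solution satisfies x₁ + y₁√69 = (x₀ + y₀√69)², giving:
x₁ = x₀² + 69y₀² = 7775² + 69·936² = 60450625 + 60450624 = 120901249
y₁ = 2x₀y₀ = 2·7775·936 = 14554800

Verify: 120901249² - 69·14554800² = 14617112009760001 - 14617112009760000 = 1 ✓

x = 120901249, y = 14554800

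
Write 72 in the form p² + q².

We need to find integers p, q > 0 such that p² + q² = 72.
Trying p = 6: q² = 72 - 6² = 72 - 36 = 36
q = 6
Check: 6² + 6² = 36 + 36 = 72 ✓

72 = 6² + 6²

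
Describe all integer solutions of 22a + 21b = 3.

Step 1: Compute gcd(22, 21) = 1.
Since 1 divides 3, solutions exist.

Step 2: Find a particular solution using extended Euclidean algorithm.
We get a₀ = 3, b₀ = -3.
Check: 22*3 + 21*-3 = 3 = 3 ✓

Step 3: Write the general solution.
a = 3 + (21/1)t = 3 + 21t
b = -3 - (22/1)t = -3 - 22t
for any integer t.

a = 3 + 21t, b = -3 - 22t for integer t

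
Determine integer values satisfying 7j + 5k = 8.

Step 1: Check solvability.
gcd(7, 5) = 1
Since 1 divides 8, solutions exist.

Step 2: Apply extended Euclidean algorithm to find gcd.
We find integers such that 7*x0 + 5*y0 = 1

Step 3: Scale the particular solution.
Multiply by 8/1 = 8:
j = -16, k = 24

Step 4: Verify.
7*(-16) + 5*(24) = 8 = 8 ✓

j = -16, k = 24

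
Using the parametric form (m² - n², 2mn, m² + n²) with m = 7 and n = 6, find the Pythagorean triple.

a = m² - n² = 7² - 6² = 49 - 36 = 13
b = 2mn = 2·7·6 = 84
c = m² + n² = 49 + 36 = 85
Verify: 13² + 84² = 169 + 7056 = 7225 = 85² ✓

(13, 84, 85)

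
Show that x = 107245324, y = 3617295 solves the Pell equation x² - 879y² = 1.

Compute x² = 107245324² = 11501559519864976
Compute 879y² = 879·3617295² = 879·13084823117025 = 11501559519864975
x² - 879y² = 11501559519864976 - 11501559519864975 = 1
Since this equals 1, (107245324, 3617295) is a solution.

Yes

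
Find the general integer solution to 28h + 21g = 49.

Step 1: Compute gcd(28, 21) = 7.
Since 7 divides 49, solutions exist.

Step 2: Find a particular solution using extended Euclidean algorithm.
We get h₀ = 7, g₀ = -7.
Check: 28*7 + 21*-7 = 49 = 49 ✓

Step 3: Write the general solution.
h = 7 + (21/7)t = 7 + 3t
g = -7 - (28/7)t = -7 - 4t
for any integer t.

h = 7 + 3t, g = -7 - 4t for integer t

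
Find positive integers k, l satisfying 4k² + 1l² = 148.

Try small values of k and check whether (148 - 4k²)/1 is a perfect square.
k = 6: 4·6² = 144, so 1l² = 148 - 144 = 4, giving l² = 4, l = 2.
Check: 4·6² + 1·2² = 144 + 4 = 148 ✓

k = 6, l = 2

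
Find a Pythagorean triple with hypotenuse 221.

We need a² + b² = 221² = 48841.
Trying: 21² + 220² = 441 + 48400 = 48841 ✓

(21, 220, 221)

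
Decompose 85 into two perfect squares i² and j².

We need to find integers i, j > 0 such that i² + j² = 85.
Trying i = 2: j² = 85 - 2² = 85 - 4 = 81
j = 9
Check: 2² + 9² = 4 + 81 = 85 ✓

85 = 2² + 9²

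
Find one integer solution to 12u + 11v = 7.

Step 1: Check solvability.
gcd(12, 11) = 1
Since 1 divides 7, solutions exist.

Step 2: Apply extended Euclidean algorithm to find gcd.
We find integers such that 12*x0 + 11*y0 = 1

Step 3: Scale the particular solution.
Multiply by 7/1 = 7:
u = 7, v = -7

Step 4: Verify.
12*(7) + 11*(-7) = 7 = 7 ✓

u = 7, v = -7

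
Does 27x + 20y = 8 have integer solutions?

Step 1: Compute gcd(27, 20).
gcd(27, 20) = 1

Step 2: Check divisibility.
Does 1 divide 8? 8 = 1 x 8, so yes.

By the theorem on linear Diophantine equations, 27x + 20y = 8 has integer solutions if and only if gcd(27, 20) divides 8. Since 1 | 8, solutions exist.

Yes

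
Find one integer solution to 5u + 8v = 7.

Step 1: Check solvability.
gcd(5, 8) = 1
Since 1 divides 7, solutions exist.

Step 2: Apply extended Euclidean algorithm to find gcd.
We find integers such that 5*x0 + 8*y0 = 1

Step 3: Scale the particular solution.
Multiply by 7/1 = 7:
u = -21, v = 14

Step 4: Verify.
5*(-21) + 8*(14) = 7 = 7 ✓

u = -21, v = 14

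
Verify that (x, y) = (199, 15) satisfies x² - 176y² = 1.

Compute x² = 199² = 39601
Compute 176y² = 176·15² = 176·225 = 39600
x² - 176y² = 39601 - 39600 = 1
Since this equals 1, (199, 15) is a solution.

Yes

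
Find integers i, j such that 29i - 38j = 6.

Step 1: Check solvability.
gcd(29, 38) = 1
Since 1 divides 6, solutions exist.

Step 2: Apply extended Euclidean algorithm to find gcd.
We find integers such that 29*x0 + 38*y0 = 1

Step 3: Scale the particular solution.
Multiply by 6/1 = 6:
i = -102, j = -78

Step 4: Verify.
29*(-102) - 38*(-78) = 6 = 6 ✓

i = -102, j = -78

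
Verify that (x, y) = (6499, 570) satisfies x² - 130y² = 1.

Compute x² = 6499² = 42237001
Compute 130y² = 130·570² = 130·324900 = 42237000
x² - 130y² = 42237001 - 42237000 = 1
Since this equals 1, (6499, 570) is a solution.

Yes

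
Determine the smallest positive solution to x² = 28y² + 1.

We seek the smallest positive integers (x, y) with x² - 28y² = 1, i.e., x² = 28y² + 1.
Try successive y values:
y = 1: x² = 28·1² + 1 = 29, not a perfect square
y = 2: x² = 28·2² + 1 = 113, not a perfect square
y = 3: x² = 28·3² + 1 = 253, not a perfect square
... continuing the search (or via continued fractions) ...
y = 24: x² = 28·24² + 1 = 16129, x = 127 ✓

Verify: 127² - 28·24² = 16129 - 16128 = 1 ✓

x = 127, y = 24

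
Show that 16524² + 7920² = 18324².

Compute a² + b² = 16524² + 7920² = 273042576 + 62726400 = 335768976
Compute c² = 18324² = 335768976
Since 335768976 = 335768976, confirmed.

Yes, it is a Pythagorean triple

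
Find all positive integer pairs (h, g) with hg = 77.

The positive divisors of 77 are: 1, 7, 11, 77.
Each divisor d gives the pair (d, 77/d):
(1, 77), (7, 11), (11, 7), (77, 1)

(1, 77), (7, 11), (11, 7), (77, 1)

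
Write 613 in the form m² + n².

We need to find integers m, n > 0 such that m² + n² = 613.
Trying m = 17: n² = 613 - 17² = 613 - 289 = 324
n = 18
Check: 17² + 18² = 289 + 324 = 613 ✓

613 = 17² + 18²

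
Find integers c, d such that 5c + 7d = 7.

Step 1: Check solvability.
gcd(5, 7) = 1
Since 1 divides 7, solutions exist.

Step 2: Apply extended Euclidean algorithm to find gcd.
We find integers such that 5*x0 + 7*y0 = 1

Step 3: Scale the particular solution.
Multiply by 7/1 = 7:
c = 21, d = -14

Step 4: Verify.
5*(21) + 7*(-14) = 7 = 7 ✓

c = 21, d = -14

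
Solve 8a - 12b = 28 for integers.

Step 1: Check solvability.
gcd(8, 12) = 4
Since 4 divides 28, solutions exist.

Step 2: Apply extended Euclidean algorithm to find gcd.
We find integers such that 8*x0 + 12*y0 = 4

Step 3: Scale the particular solution.
Multiply by 28/4 = 7:
a = -7, b = -7

Step 4: Verify.
8*(-7) - 12*(-7) = 28 = 28 ✓

a = -7, b = -7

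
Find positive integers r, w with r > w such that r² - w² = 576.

Factor: r² - w² = (r+w)(r-w) = 576.
We need two factors of 576 with the same parity.
Use r+w = 288 and r-w = 2 (product 288·2 = 576).
Adding: 2r = 290, so r = 145.
Subtracting: 2w = 286, so w = 143.
Check: 145² - 143² = 21025 - 20449 = 576 ✓

r = 145, w = 143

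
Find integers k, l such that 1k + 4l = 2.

Step 1: Check solvability.
gcd(1, 4) = 1
Since 1 divides 2, solutions exist.

Step 2: Apply extended Euclidean algorithm to find gcd.
We find integers such that 1*x0 + 4*y0 = 1

Step 3: Scale the particular solution.
Multiply by 2/1 = 2:
k = 2, l = 0

Step 4: Verify.
1*(2) + 4*(0) = 2 = 2 ✓

k = 2, l = 0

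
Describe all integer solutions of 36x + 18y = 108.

Step 1: Compute gcd(36, 18) = 18.
Since 18 divides 108, solutions exist.

Step 2: Find a particular solution using extended Euclidean algorithm.
We get x₀ = 0, y₀ = 6.
Check: 36*0 + 18*6 = 108 = 108 ✓

Step 3: Write the general solution.
x = 0 + (18/18)t = 0 + 1t
y = 6 - (36/18)t = 6 - 2t
for any integer t.

x = 0 + 1t, y = 6 - 2t for integer t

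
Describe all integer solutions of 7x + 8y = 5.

Step 1: Compute gcd(7, 8) = 1.
Since 1 divides 5, solutions exist.

Step 2: Find a particular solution using extended Euclidean algorithm.
We get x₀ = -5, y₀ = 5.
Check: 7*-5 + 8*5 = 5 = 5 ✓

Step 3: Write the general solution.
x = -5 + (8/1)t = -5 + 8t
y = 5 - (7/1)t = 5 - 7t
for any integer t.

x = -5 + 8t, y = 5 - 7t for integer t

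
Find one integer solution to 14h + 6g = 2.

Step 1: Check solvability.
gcd(14, 6) = 2
Since 2 divides 2, solutions exist.

Step 2: Apply extended Euclidean algorithm to find gcd.
We find integers such that 14*x0 + 6*y0 = 2

Step 3: Scale the particular solution.
Multiply by 2/2 = 1:
h = 1, g = -2

Step 4: Verify.
14*(1) + 6*(-2) = 2 = 2 ✓

h = 1, g = -2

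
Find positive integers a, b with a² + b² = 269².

We need a² + b² = 269² = 72361.
Trying: 69² + 260² = 4761 + 67600 = 72361 ✓

(69, 260, 269)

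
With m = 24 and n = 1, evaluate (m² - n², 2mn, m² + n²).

a = m² - n² = 576 - 1 = 575
b = 2mn = 2·24·1 = 48
c = m² + n² = 576 + 1 = 577
Verify: 575² + 48² = 330625 + 2304 = 332929 = 577² ✓

(575, 48, 577)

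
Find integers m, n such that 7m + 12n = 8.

Step 1: Check solvability.
gcd(7, 12) = 1
Since 1 divides 8, solutions exist.

Step 2: Apply extended Euclidean algorithm to find gcd.
We find integers such that 7*x0 + 12*y0 = 1

Step 3: Scale the particular solution.
Multiply by 8/1 = 8:
m = -40, n = 24

Step 4: Verify.
7*(-40) + 12*(24) = 8 = 8 ✓

m = -40, n = 24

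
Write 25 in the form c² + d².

We need to find integers c, d > 0 such that c² + d² = 25.
Trying c = 3: d² = 25 - 3² = 25 - 9 = 16
d = 4
Check: 3² + 4² = 9 + 16 = 25 ✓

25 = 3² + 4²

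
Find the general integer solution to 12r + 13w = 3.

Step 1: Compute gcd(12, 13) = 1.
Since 1 divides 3, solutions exist.

Step 2: Find a particular solution using extended Euclidean algorithm.
We get r₀ = -3, w₀ = 3.
Check: 12*-3 + 13*3 = 3 = 3 ✓

Step 3: Write the general solution.
r = -3 + (13/1)t = -3 + 13t
w = 3 - (12/1)t = 3 - 12t
for any integer t.

r = -3 + 13t, w = 3 - 12t for integer t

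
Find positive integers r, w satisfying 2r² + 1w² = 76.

Try small values of r and check whether (76 - 2r²)/1 is a perfect square.
r = 6: 2·6² = 72, so 1w² = 76 - 72 = 4, giving w² = 4, w = 2.
Check: 2·6² + 1·2² = 72 + 4 = 76 ✓

r = 6, w = 2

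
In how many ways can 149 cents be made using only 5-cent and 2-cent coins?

We need non-negative integers (x, y) with 5x + 2y = 149.
For each x from 0 to 29, check if (149 - 5x) is a non-negative multiple of 2.
Solutions (x, y): (1,72), (3,67), (5,62), (7,57), ...
Count: 15

15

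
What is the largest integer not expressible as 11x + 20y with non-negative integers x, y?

For two coprime denominations a and b, the Frobenius number (largest value not representable as a non-negative combination) is ab - a - b.
Here gcd(11, 20) = 1, so they are coprime.
F(11, 20) = 11·20 - 11 - 20 = 220 - 31 = 189

189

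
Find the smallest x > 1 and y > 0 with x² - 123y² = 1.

We seek the smallest positive integers (x, y) with x² - 123y² = 1, i.e., x² = 123y² + 1.
Try successive y values:
y = 1: x² = 123·1² + 1 = 124, not a perfect square
y = 2: x² = 123·2² + 1 = 493, not a perfect square
y = 3: x² = 123·3² + 1 = 1108, not a perfect square
... continuing the search (or via continued fractions) ...
y = 11: x² = 123·11² + 1 = 14884, x = 122 ✓

Verify: 122² - 123·11² = 14884 - 14883 = 1 ✓

x = 122, y = 11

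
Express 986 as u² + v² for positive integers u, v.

We need to find integers u, v > 0 such that u² + v² = 986.
Trying u = 5: v² = 986 - 5² = 986 - 25 = 961
v = 31
Check: 5² + 31² = 25 + 961 = 986 ✓

986 = 5² + 31²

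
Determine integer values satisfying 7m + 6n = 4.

Step 1: Check solvability.
gcd(7, 6) = 1
Since 1 divides 4, solutions exist.

Step 2: Apply extended Euclidean algorithm to find gcd.
We find integers such that 7*x0 + 6*y0 = 1

Step 3: Scale the particular solution.
Multiply by 4/1 = 4:
m = 4, n = -4

Step 4: Verify.
7*(4) + 6*(-4) = 4 = 4 ✓

m = 4, n = -4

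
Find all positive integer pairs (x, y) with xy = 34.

The positive divisors of 34 are: 1, 2, 17, 34.
Each divisor d gives the pair (d, 34/d):
(1, 34), (2, 17), (17, 2), (34, 1)

(1, 34), (2, 17), (17, 2), (34, 1)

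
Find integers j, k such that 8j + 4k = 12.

Step 1: Check solvability.
gcd(8, 4) = 4
Since 4 divides 12, solutions exist.

Step 2: Apply extended Euclidean algorithm to find gcd.
We find integers such that 8*x0 + 4*y0 = 4

Step 3: Scale the particular solution.
Multiply by 12/4 = 3:
j = 0, k = 3

Step 4: Verify.
8*(0) + 4*(3) = 12 = 12 ✓

j = 0, k = 3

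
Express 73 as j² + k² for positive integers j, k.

We need to find integers j, k > 0 such that j² + k² = 73.
Trying j = 3: k² = 73 - 3² = 73 - 9 = 64
k = 8
Check: 3² + 8² = 9 + 64 = 73 ✓

73 = 3² + 8²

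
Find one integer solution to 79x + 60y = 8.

Step 1: Check solvability.
gcd(79, 60) = 1
Since 1 divides 8, solutions exist.

Step 2: Apply extended Euclidean algorithm to find gcd.
We find integers such that 79*x0 + 60*y0 = 1

Step 3: Scale the particular solution.
Multiply by 8/1 = 8:
x = 152, y = -200

Step 4: Verify.
79*(152) + 60*(-200) = 8 = 8 ✓

x = 152, y = -200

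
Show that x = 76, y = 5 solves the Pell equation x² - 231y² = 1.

Compute x² = 76² = 5776
Compute 231y² = 231·5² = 231·25 = 5775
x² - 231y² = 5776 - 5775 = 1
Since this equals 1, (76, 5) is a solution.

Yes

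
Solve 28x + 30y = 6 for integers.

Step 1: Check solvability.
gcd(28, 30) = 2
Since 2 divides 6, solutions exist.

Step 2: Apply extended Euclidean algorithm to find gcd.
We find integers such that 28*x0 + 30*y0 = 2

Step 3: Scale the particular solution.
Multiply by 6/2 = 3:
x = -3, y = 3

Step 4: Verify.
28*(-3) + 30*(3) = 6 = 6 ✓

x = -3, y = 3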